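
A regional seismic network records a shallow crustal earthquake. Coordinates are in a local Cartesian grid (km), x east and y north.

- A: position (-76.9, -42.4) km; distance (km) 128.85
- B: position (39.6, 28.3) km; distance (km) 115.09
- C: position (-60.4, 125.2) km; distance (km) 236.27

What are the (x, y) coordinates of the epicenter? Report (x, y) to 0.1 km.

Circle about each station: (x + 76.9)² + (y + 42.4)² = 128.85²; (x − 39.6)² + (y − 28.3)² = 115.09²; (x + 60.4)² + (y − 125.2)² = 236.27².
Subtracting the A equation from the B and C equations removes the quadratic terms:
233.0 x + 141.4 y = -1985.71
33.0 x + 335.2 y = -27609.36
Solving the 2×2 system: x ≈ 44.1, y ≈ -86.7 km.
Check against A (with the unrounded x, y): √((x + 76.9)²+(y + 42.4)²) = 128.86 ≈ 128.85 km. ✓

44.1 km east, -86.7 km north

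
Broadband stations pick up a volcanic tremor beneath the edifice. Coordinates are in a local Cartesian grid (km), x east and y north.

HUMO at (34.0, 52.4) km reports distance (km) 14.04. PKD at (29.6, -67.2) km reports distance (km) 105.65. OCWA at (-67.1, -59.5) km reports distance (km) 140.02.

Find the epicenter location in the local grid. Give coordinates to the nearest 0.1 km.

(33.0, 38.4)

Circle about each station: (x − 34.0)² + (y − 52.4)² = 14.04²; (x − 29.6)² + (y + 67.2)² = 105.65²; (x + 67.1)² + (y + 59.5)² = 140.02².
Subtracting the HUMO equation from the PKD and OCWA equations removes the quadratic terms:
-8.8 x − 239.2 y = -9474.56
-202.2 x − 223.8 y = -15267.58
Solving the 2×2 system: x ≈ 33.0, y ≈ 38.4 km.
Check against HUMO (with the unrounded x, y): √((x − 34.0)²+(y − 52.4)²) = 14.04 ≈ 14.04 km. ✓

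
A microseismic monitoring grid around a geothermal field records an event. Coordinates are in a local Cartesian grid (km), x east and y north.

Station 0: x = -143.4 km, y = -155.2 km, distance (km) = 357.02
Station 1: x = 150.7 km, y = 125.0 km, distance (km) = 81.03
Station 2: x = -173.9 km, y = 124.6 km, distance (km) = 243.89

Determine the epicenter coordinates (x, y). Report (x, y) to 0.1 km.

(69.9, 131.1)

Circle about each station: (x + 143.4)² + (y + 155.2)² = 357.02²; (x − 150.7)² + (y − 125.0)² = 81.03²; (x + 173.9)² + (y − 124.6)² = 243.89².
Subtracting the Station 0 equation from the Station 1 and Station 2 equations removes the quadratic terms:
588.2 x + 560.4 y = 114582.31
-61.0 x + 559.6 y = 69096.72
Solving the 2×2 system: x ≈ 69.9, y ≈ 131.1 km.
Check against Station 0 (with the unrounded x, y): √((x + 143.4)²+(y + 155.2)²) = 357.02 ≈ 357.02 km. ✓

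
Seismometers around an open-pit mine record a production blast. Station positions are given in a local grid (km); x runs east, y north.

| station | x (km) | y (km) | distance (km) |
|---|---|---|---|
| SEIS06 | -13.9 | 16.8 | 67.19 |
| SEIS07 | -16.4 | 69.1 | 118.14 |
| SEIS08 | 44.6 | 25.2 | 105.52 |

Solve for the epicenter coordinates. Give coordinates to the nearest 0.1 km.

Circle about each station: (x + 13.9)² + (y − 16.8)² = 67.19²; (x + 16.4)² + (y − 69.1)² = 118.14²; (x − 44.6)² + (y − 25.2)² = 105.52².
Subtracting pairs of circle equations eliminates x²+y² and gives linear equations (the radical axes):
-5.0 x + 104.6 y = -4874.24
117.0 x + 16.8 y = -4471.22
Solving the 2×2 system: x ≈ -31.3, y ≈ -48.1 km.
Check against SEIS06 (with the unrounded x, y): √((x + 13.9)²+(y − 16.8)²) = 67.19 ≈ 67.19 km. ✓

x ≈ -31.3 km, y ≈ -48.1 km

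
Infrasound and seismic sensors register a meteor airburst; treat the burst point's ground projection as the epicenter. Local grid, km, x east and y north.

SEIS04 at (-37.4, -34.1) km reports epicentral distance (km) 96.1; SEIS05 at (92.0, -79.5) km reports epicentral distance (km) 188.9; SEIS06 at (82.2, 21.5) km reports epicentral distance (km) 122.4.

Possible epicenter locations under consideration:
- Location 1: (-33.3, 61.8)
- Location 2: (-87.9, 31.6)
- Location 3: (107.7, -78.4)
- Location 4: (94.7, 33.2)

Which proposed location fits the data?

Location 1

For each candidate, compare |candidate − station| to the reported distance:
Location 1: residuals SEIS04 0.1, SEIS05 0.0, SEIS06 0.1 → max 0.1 km
Location 2: residuals SEIS04 13.2, SEIS05 22.5, SEIS06 48.0 → max 48.0 km
Location 3: residuals SEIS04 55.6, SEIS05 173.2, SEIS06 19.3 → max 173.2 km
Location 4: residuals SEIS04 52.2, SEIS05 76.2, SEIS06 105.3 → max 105.3 km
Only Location 1 has all residuals ≈ 0.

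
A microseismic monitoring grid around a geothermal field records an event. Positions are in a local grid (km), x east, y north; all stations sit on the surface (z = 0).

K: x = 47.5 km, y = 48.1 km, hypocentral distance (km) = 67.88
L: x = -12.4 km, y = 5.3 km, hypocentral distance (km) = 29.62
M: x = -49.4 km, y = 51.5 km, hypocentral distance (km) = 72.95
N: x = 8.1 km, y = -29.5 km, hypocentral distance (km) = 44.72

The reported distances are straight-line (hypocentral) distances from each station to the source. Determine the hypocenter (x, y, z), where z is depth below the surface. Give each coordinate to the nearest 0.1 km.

Each station gives a sphere (x−x_i)² + (y−y_i)² + z² = d_i² (stations at z=0).
Subtracting the K sphere from L and M: z² cancels, leaving linear equations in x and y:
-119.8 x − 85.6 y = -657.66
-193.8 x + 6.8 y = -191.26
Solving: x ≈ 1.198, y ≈ 6.007 km (keep extra digits for the depth step; rounded: 1.2, 6.0).
Then from the K sphere: z² = 67.88² − (x − 47.5)² − (y − 48.1)² with x = 1.198, y = 6.007, so z ≈ 26.306 ≈ 26.3 km.
Check against N (with the unrounded solution): distance 44.72 ≈ 44.72 km. ✓

(1.2, 6.0, 26.3)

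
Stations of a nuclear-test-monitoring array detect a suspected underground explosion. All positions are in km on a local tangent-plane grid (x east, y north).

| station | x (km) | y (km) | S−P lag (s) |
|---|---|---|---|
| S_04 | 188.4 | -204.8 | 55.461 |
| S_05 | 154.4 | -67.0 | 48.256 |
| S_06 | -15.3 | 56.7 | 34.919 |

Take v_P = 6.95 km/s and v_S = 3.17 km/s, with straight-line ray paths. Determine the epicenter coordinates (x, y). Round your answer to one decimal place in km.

(-122.5, -116.3)

Distance from S−P lag: d = Δt · v_P v_S / (v_P − v_S) = Δt · (6.95·3.17)/(6.95−3.17) ≈ 5.8284·Δt.
So d_S_04 = 323.25, d_S_05 = 281.26, d_S_06 = 203.52 km.
Circle about each station: (x − 188.4)² + (y + 204.8)² = 323.25²; (x − 154.4)² + (y + 67.0)² = 281.26²; (x + 15.3)² + (y − 56.7)² = 203.52².
Subtracting the S_04 equation from the S_05 and S_06 equations removes the quadratic terms:
-68.0 x + 275.6 y = -23725.87
-407.4 x + 523.0 y = -10918.45
Solving the 2×2 system: x ≈ -122.5, y ≈ -116.3 km.
Check against S_04 (with the unrounded x, y): √((x − 188.4)²+(y + 204.8)²) = 323.27 ≈ 323.25 km. ✓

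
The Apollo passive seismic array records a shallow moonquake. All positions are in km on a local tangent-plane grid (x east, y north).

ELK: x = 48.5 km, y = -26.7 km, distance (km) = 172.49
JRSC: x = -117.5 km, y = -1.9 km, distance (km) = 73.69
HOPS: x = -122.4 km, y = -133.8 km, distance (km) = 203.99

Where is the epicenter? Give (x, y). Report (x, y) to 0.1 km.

Circle about each station: (x − 48.5)² + (y + 26.7)² = 172.49²; (x + 117.5)² + (y + 1.9)² = 73.69²; (x + 122.4)² + (y + 133.8)² = 203.99².
Subtracting the ELK equation from the JRSC and HOPS equations removes the quadratic terms:
-332.0 x + 49.6 y = 35067.30
-341.8 x − 214.2 y = 17959.94
Solving the 2×2 system: x ≈ -95.4, y ≈ 68.4 km.

x ≈ -95.4 km, y ≈ 68.4 km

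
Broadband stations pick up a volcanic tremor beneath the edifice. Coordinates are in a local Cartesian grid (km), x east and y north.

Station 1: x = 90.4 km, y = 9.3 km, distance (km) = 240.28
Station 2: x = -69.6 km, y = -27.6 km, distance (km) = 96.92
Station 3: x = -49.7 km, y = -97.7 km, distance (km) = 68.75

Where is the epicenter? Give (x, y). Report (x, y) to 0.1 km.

Circle about each station: (x − 90.4)² + (y − 9.3)² = 240.28²; (x + 69.6)² + (y + 27.6)² = 96.92²; (x + 49.7)² + (y + 97.7)² = 68.75².
Subtracting pairs of circle equations eliminates x²+y² and gives linear equations (the radical axes):
-320.0 x − 73.8 y = 45688.26
-280.2 x − 214.0 y = 56764.65
Solving the 2×2 system: x ≈ -116.9, y ≈ -112.2 km.
Check against Station 1 (with the unrounded x, y): √((x − 90.4)²+(y − 9.3)²) = 240.28 ≈ 240.28 km. ✓

-116.9 km east, -112.2 km north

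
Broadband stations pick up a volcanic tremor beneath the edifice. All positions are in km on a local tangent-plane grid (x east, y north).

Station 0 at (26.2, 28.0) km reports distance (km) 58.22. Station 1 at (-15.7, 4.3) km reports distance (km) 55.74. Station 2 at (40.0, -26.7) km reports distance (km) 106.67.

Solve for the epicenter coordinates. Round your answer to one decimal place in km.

Circle about each station: (x − 26.2)² + (y − 28.0)² = 58.22²; (x + 15.7)² + (y − 4.3)² = 55.74²; (x − 40.0)² + (y + 26.7)² = 106.67².
Subtracting pairs of circle equations eliminates x²+y² and gives linear equations (the radical axes):
-83.8 x − 47.4 y = -922.84
27.6 x − 109.4 y = -7146.47
Solving the 2×2 system: x ≈ -22.7, y ≈ 59.6 km.

-22.7 km east, 59.6 km north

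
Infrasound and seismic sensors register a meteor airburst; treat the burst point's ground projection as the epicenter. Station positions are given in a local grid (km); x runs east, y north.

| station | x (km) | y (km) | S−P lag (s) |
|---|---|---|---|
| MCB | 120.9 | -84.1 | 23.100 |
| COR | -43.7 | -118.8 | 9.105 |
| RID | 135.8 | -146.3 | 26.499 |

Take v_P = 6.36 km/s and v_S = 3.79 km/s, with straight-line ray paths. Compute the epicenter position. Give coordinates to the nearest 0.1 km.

Distance from S−P lag: d = Δt · v_P v_S / (v_P − v_S) = Δt · (6.36·3.79)/(6.36−3.79) ≈ 9.3791·Δt.
So d_MCB = 216.66, d_COR = 85.40, d_RID = 248.54 km.
Circle about each station: (x − 120.9)² + (y + 84.1)² = 216.66²; (x + 43.7)² + (y + 118.8)² = 85.40²; (x − 135.8)² + (y + 146.3)² = 248.54².
Subtracting the MCB equation from the COR and RID equations removes the quadratic terms:
-329.2 x − 69.4 y = 33981.91
29.8 x − 124.4 y = 3325.13
Solving the 2×2 system: x ≈ -92.9, y ≈ -49.0 km.
Check against MCB (with the unrounded x, y): √((x − 120.9)²+(y + 84.1)²) = 216.66 ≈ 216.66 km. ✓

-92.9 km east, -49.0 km north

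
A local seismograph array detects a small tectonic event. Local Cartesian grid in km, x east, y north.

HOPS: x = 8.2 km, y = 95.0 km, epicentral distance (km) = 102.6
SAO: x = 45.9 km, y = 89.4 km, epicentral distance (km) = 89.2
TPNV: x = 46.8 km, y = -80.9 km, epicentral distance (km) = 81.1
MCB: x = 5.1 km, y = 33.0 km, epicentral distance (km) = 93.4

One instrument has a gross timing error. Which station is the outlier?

Solve using three stations at a time. Using HOPS, SAO, TPNV (subtract circle equations pairwise → linear system) gives (x, y) ≈ (47.5, 0.2).
Distances from that point to each station vs reported:
  HOPS: calculated 102.6 vs reported 102.6 → residual 0.0 km
  SAO: calculated 89.2 vs reported 89.2 → residual 0.0 km
  TPNV: calculated 81.1 vs reported 81.1 → residual 0.0 km
  MCB: calculated 53.6 vs reported 93.4 → residual 39.8 km
HOPS, SAO, TPNV are mutually consistent (residuals ≈ 0); MCB is off by 39.8 km.

MCB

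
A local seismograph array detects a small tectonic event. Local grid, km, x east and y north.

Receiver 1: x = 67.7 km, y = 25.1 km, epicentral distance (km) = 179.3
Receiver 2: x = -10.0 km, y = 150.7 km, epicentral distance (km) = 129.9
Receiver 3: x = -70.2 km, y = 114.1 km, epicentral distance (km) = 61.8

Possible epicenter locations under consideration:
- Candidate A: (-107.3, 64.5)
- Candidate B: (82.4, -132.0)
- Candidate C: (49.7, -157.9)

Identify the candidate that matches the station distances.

Candidate A

For each candidate, compare |candidate − station| to the reported distance:
Candidate A: residuals Receiver 1 0.1, Receiver 2 0.1, Receiver 3 0.1 → max 0.1 km
Candidate B: residuals Receiver 1 21.5, Receiver 2 167.5, Receiver 3 227.8 → max 227.8 km
Candidate C: residuals Receiver 1 4.6, Receiver 2 184.4, Receiver 3 235.5 → max 235.5 km
Only Candidate A has all residuals ≈ 0.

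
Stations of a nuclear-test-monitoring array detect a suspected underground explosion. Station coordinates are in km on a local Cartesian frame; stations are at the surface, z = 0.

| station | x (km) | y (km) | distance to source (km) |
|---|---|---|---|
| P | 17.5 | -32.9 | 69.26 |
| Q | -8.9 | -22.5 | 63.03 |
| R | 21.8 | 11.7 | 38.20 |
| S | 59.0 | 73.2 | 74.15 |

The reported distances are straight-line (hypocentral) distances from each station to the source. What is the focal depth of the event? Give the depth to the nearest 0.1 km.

Each station gives a sphere (x−x_i)² + (y−y_i)² + z² = d_i² (stations at z=0).
Subtracting the P sphere from Q and R: z² cancels, leaving linear equations in x and y:
-52.8 x + 20.8 y = 20.97
8.6 x + 89.2 y = 2561.18
Solving: x ≈ 10.515, y ≈ 27.699 km (keep extra digits for the depth step; rounded: 10.5, 27.7).
Then from the P sphere: z² = 69.26² − (x − 17.5)² − (y + 32.9)² with x = 10.515, y = 27.699, so z ≈ 32.801 ≈ 32.8 km.

depth ≈ 32.8 km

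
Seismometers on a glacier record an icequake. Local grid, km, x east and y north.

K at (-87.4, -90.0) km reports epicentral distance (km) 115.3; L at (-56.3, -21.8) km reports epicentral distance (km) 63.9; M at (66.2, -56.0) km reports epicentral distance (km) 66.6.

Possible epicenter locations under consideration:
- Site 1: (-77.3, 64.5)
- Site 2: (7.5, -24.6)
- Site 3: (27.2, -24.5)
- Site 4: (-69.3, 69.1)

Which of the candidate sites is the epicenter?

For each candidate, compare |candidate − station| to the reported distance:
Site 1: residuals K 39.5, L 24.9, M 120.8 → max 120.8 km
Site 2: residuals K 0.0, L 0.0, M 0.0 → max 0.0 km
Site 3: residuals K 16.7, L 19.6, M 16.5 → max 19.6 km
Site 4: residuals K 44.8, L 27.9, M 117.8 → max 117.8 km
Only Site 2 has all residuals ≈ 0.

Site 2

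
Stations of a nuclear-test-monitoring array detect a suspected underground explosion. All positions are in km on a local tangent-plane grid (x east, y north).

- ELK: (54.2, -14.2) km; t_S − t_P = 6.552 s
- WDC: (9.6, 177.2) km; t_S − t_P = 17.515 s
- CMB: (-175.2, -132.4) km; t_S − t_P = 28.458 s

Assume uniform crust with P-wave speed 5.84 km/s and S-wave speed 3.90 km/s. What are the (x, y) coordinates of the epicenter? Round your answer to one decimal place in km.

x ≈ 127.6 km, y ≈ 8.8 km

Distance from S−P lag: d = Δt · v_P v_S / (v_P − v_S) = Δt · (5.84·3.90)/(5.84−3.90) ≈ 11.7402·Δt.
So d_ELK = 76.92, d_WDC = 205.63, d_CMB = 334.10 km.
Circle about each station: (x − 54.2)² + (y + 14.2)² = 76.92²; (x − 9.6)² + (y − 177.2)² = 205.63²; (x + 175.2)² + (y + 132.4)² = 334.10².
Subtracting pairs of circle equations eliminates x²+y² and gives linear equations (the radical axes):
-89.2 x + 382.8 y = -8014.29
-458.8 x − 236.4 y = -60620.60
Solving the 2×2 system: x ≈ 127.6, y ≈ 8.8 km.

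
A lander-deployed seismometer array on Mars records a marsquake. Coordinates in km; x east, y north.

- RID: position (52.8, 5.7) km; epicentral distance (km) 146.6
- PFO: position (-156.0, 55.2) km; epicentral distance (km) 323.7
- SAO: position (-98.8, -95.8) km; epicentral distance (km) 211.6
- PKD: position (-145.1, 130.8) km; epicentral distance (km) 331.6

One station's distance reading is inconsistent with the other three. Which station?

Solve using three stations at a time. Using RID, PFO, SAO (subtract circle equations pairwise → linear system) gives (x, y) ≈ (110.0, -129.1).
Distances from that point to each station vs reported:
  RID: calculated 146.4 vs reported 146.6 → residual 0.2 km
  PFO: calculated 323.6 vs reported 323.7 → residual 0.1 km
  SAO: calculated 211.5 vs reported 211.6 → residual 0.1 km
  PKD: calculated 364.2 vs reported 331.6 → residual 32.6 km
RID, PFO, SAO are mutually consistent (residuals ≈ 0); PKD is off by 32.6 km.

PKD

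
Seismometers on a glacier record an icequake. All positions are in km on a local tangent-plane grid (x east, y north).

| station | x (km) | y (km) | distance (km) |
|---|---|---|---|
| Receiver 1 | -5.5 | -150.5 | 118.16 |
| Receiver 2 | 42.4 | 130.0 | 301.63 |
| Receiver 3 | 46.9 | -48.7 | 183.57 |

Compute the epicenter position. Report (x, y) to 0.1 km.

Circle about each station: (x + 5.5)² + (y + 150.5)² = 118.16²; (x − 42.4)² + (y − 130.0)² = 301.63²; (x − 46.9)² + (y + 48.7)² = 183.57².
Subtracting the Receiver 1 equation from the Receiver 2 and Receiver 3 equations removes the quadratic terms:
95.8 x + 561.0 y = -81001.61
104.8 x + 203.6 y = -37845.36
Solving the 2×2 system: x ≈ -120.6, y ≈ -123.8 km.

(-120.6, -123.8)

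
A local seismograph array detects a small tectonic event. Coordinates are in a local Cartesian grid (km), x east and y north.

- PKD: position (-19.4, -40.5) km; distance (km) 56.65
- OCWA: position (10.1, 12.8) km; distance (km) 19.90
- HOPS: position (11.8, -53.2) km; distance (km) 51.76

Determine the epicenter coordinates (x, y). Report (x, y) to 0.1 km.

Circle about each station: (x + 19.4)² + (y + 40.5)² = 56.65²; (x − 10.1)² + (y − 12.8)² = 19.90²; (x − 11.8)² + (y + 53.2)² = 51.76².
Subtracting pairs of circle equations eliminates x²+y² and gives linear equations (the radical axes):
59.0 x + 106.6 y = 1062.45
62.4 x − 25.4 y = 1482.99
Solving the 2×2 system: x ≈ 22.7, y ≈ -2.6 km.
Check against PKD (with the unrounded x, y): √((x + 19.4)²+(y + 40.5)²) = 56.65 ≈ 56.65 km. ✓

(22.7, -2.6)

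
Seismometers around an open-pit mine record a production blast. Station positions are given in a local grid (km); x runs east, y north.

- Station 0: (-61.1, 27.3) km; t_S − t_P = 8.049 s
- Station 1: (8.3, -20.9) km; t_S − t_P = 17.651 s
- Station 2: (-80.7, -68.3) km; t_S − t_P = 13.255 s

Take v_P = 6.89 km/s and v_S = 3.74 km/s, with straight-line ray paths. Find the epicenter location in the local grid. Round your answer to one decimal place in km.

Distance from S−P lag: d = Δt · v_P v_S / (v_P − v_S) = Δt · (6.89·3.74)/(6.89−3.74) ≈ 8.1805·Δt.
So d_Station 0 = 65.84, d_Station 1 = 144.39, d_Station 2 = 108.43 km.
Circle about each station: (x + 61.1)² + (y − 27.3)² = 65.84²; (x − 8.3)² + (y + 20.9)² = 144.39²; (x + 80.7)² + (y + 68.3)² = 108.43².
Subtracting the Station 0 equation from the Station 1 and Station 2 equations removes the quadratic terms:
138.8 x − 96.4 y = -20486.37
-39.2 x − 191.2 y = -723.28
Solving the 2×2 system: x ≈ -126.9, y ≈ 29.8 km.

x ≈ -126.9 km, y ≈ 29.8 km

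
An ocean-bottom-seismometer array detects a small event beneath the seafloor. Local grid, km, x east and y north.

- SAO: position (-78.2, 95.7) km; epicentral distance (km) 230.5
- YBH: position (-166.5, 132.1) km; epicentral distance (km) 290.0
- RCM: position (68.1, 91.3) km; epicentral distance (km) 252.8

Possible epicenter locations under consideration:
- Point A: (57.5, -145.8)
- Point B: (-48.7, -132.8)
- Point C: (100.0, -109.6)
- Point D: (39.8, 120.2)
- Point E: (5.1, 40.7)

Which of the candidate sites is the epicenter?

Point B

For each candidate, compare |candidate − station| to the reported distance:
Point A: residuals SAO 46.5, YBH 66.9, RCM 15.5 → max 66.9 km
Point B: residuals SAO 0.1, YBH 0.1, RCM 0.1 → max 0.1 km
Point C: residuals SAO 41.4, YBH 69.8, RCM 49.4 → max 69.8 km
Point D: residuals SAO 110.0, YBH 83.4, RCM 212.4 → max 212.4 km
Point E: residuals SAO 130.7, YBH 95.6, RCM 172.0 → max 172.0 km
Only Point B has all residuals ≈ 0.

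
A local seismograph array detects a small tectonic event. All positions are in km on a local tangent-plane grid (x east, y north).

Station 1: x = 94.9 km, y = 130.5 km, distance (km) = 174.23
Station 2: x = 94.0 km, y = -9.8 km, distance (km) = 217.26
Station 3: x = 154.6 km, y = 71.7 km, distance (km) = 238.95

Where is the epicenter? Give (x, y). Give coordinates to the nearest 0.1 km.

Circle about each station: (x − 94.9)² + (y − 130.5)² = 174.23²; (x − 94.0)² + (y + 9.8)² = 217.26²; (x − 154.6)² + (y − 71.7)² = 238.95².
Subtracting pairs of circle equations eliminates x²+y² and gives linear equations (the radical axes):
-1.8 x − 280.6 y = -33950.03
119.4 x − 117.6 y = -23735.22
Solving the 2×2 system: x ≈ -79.1, y ≈ 121.5 km.

(-79.1, 121.5)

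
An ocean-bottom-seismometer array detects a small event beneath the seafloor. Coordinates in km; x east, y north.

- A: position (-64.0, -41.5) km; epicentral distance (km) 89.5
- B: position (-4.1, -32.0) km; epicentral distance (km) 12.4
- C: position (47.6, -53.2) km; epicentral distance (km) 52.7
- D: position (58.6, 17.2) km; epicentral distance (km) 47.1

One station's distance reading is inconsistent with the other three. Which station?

Solve using three stations at a time. Using A, C, D (subtract circle equations pairwise → linear system) gives (x, y) ≈ (19.3, -8.7).
Distances from that point to each station vs reported:
  A: calculated 89.5 vs reported 89.5 → residual 0.0 km
  B: calculated 33.0 vs reported 12.4 → residual 20.6 km
  C: calculated 52.7 vs reported 52.7 → residual 0.0 km
  D: calculated 47.1 vs reported 47.1 → residual 0.0 km
A, C, D are mutually consistent (residuals ≈ 0); B is off by 20.6 km.

B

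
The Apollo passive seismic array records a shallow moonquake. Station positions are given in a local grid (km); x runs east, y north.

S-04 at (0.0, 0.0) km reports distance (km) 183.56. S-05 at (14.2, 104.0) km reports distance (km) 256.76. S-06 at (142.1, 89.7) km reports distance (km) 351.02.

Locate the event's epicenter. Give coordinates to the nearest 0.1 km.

Circle about each station: x² + y² = 183.56²; (x − 14.2)² + (y − 104.0)² = 256.76²; (x − 142.1)² + (y − 89.7)² = 351.02².
Subtracting pairs of circle equations eliminates x²+y² and gives linear equations (the radical axes):
28.4 x + 208.0 y = -21213.78
284.2 x + 179.4 y = -61282.27
Solving the 2×2 system: x ≈ -165.5, y ≈ -79.4 km.

x ≈ -165.5 km, y ≈ -79.4 km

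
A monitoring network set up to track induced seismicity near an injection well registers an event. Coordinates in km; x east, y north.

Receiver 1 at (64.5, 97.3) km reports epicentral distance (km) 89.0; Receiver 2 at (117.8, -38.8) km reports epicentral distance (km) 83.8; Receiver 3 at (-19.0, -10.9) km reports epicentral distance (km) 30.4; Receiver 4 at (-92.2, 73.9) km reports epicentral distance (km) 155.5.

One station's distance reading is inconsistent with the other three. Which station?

Receiver 3

Solve using three stations at a time. Using Receiver 1, Receiver 2, Receiver 4 (subtract circle equations pairwise → linear system) gives (x, y) ≈ (49.4, 9.6).
Distances from that point to each station vs reported:
  Receiver 1: calculated 89.0 vs reported 89.0 → residual 0.0 km
  Receiver 2: calculated 83.8 vs reported 83.8 → residual 0.0 km
  Receiver 3: calculated 71.4 vs reported 30.4 → residual 41.0 km
  Receiver 4: calculated 155.5 vs reported 155.5 → residual 0.0 km
Receiver 1, Receiver 2, Receiver 4 are mutually consistent (residuals ≈ 0); Receiver 3 is off by 41.0 km.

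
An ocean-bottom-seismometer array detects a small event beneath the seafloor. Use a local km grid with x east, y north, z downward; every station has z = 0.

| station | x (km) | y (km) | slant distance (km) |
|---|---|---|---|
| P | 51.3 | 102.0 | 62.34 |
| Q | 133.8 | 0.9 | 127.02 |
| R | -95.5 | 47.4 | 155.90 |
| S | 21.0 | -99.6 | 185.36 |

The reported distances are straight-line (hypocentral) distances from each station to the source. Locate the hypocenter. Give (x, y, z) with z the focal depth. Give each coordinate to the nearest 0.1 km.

(47.3, 75.1, 56.1)

Each station gives a sphere (x−x_i)² + (y−y_i)² + z² = d_i² (stations at z=0).
Subtracting the P sphere from Q and R: z² cancels, leaving linear equations in x and y:
165.0 x − 202.2 y = -7380.24
-293.6 x − 109.2 y = -22087.21
Solving: x ≈ 47.298, y ≈ 75.096 km (keep extra digits for the depth step; rounded: 47.3, 75.1).
Then from the P sphere: z² = 62.34² − (x − 51.3)² − (y − 102.0)² with x = 47.298, y = 75.096, so z ≈ 56.093 ≈ 56.1 km.
Check against S (with the unrounded solution): distance 185.36 ≈ 185.36 km. ✓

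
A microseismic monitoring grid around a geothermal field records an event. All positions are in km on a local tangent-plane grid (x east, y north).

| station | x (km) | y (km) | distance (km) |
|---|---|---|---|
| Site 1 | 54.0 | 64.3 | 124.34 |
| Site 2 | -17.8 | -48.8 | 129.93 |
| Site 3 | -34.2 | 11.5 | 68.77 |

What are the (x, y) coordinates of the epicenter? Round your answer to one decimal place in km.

x ≈ -70.2 km, y ≈ 70.1 km

Circle about each station: (x − 54.0)² + (y − 64.3)² = 124.34²; (x + 17.8)² + (y + 48.8)² = 129.93²; (x + 34.2)² + (y − 11.5)² = 68.77².
Subtracting pairs of circle equations eliminates x²+y² and gives linear equations (the radical axes):
-143.6 x − 226.2 y = -5773.58
-176.4 x − 105.6 y = 4982.52
Solving the 2×2 system: x ≈ -70.2, y ≈ 70.1 km.
Check against Site 1 (with the unrounded x, y): √((x − 54.0)²+(y − 64.3)²) = 124.34 ≈ 124.34 km. ✓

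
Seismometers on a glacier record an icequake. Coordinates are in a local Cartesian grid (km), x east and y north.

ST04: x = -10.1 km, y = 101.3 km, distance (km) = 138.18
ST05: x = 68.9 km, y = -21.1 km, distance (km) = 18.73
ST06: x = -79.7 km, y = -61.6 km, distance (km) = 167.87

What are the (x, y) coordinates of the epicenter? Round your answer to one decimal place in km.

x ≈ 78.3 km, y ≈ -4.9 km

Circle about each station: (x + 10.1)² + (y − 101.3)² = 138.18²; (x − 68.9)² + (y + 21.1)² = 18.73²; (x + 79.7)² + (y + 61.6)² = 167.87².
Subtracting the ST04 equation from the ST05 and ST06 equations removes the quadratic terms:
158.0 x − 244.8 y = 13571.62
-139.2 x − 325.8 y = -9303.67
Solving the 2×2 system: x ≈ 78.3, y ≈ -4.9 km.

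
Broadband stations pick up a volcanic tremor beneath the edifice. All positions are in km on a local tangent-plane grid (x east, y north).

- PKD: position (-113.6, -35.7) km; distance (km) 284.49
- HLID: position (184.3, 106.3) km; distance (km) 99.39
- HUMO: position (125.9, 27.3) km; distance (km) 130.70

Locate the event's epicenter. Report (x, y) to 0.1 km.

Circle about each station: (x + 113.6)² + (y + 35.7)² = 284.49²; (x − 184.3)² + (y − 106.3)² = 99.39²; (x − 125.9)² + (y − 27.3)² = 130.70².
Subtracting pairs of circle equations eliminates x²+y² and gives linear equations (the radical axes):
595.8 x + 284.0 y = 102142.92
479.0 x + 126.0 y = 66268.72
Solving the 2×2 system: x ≈ 97.6, y ≈ 154.9 km.
Check against PKD (with the unrounded x, y): √((x + 113.6)²+(y + 35.7)²) = 284.49 ≈ 284.49 km. ✓

x ≈ 97.6 km, y ≈ 154.9 km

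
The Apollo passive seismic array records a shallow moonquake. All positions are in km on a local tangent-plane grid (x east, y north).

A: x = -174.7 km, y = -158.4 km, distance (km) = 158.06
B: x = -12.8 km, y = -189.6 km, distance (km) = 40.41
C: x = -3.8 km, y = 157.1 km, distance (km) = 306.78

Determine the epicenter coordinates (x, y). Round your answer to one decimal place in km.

Circle about each station: (x + 174.7)² + (y + 158.4)² = 158.06²; (x + 12.8)² + (y + 189.6)² = 40.41²; (x + 3.8)² + (y − 157.1)² = 306.78².
Subtracting the A equation from the B and C equations removes the quadratic terms:
323.8 x − 62.4 y = 3851.35
341.8 x + 631.0 y = -100046.80
Solving the 2×2 system: x ≈ -16.9, y ≈ -149.4 km.
Check against A (with the unrounded x, y): √((x + 174.7)²+(y + 158.4)²) = 158.06 ≈ 158.06 km. ✓

x ≈ -16.9 km, y ≈ -149.4 km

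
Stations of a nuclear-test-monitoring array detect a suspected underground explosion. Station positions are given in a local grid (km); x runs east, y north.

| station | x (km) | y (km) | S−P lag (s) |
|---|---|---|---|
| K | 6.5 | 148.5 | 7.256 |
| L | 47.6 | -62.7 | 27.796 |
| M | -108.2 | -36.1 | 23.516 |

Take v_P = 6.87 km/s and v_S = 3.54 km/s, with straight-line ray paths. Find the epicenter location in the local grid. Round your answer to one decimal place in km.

x ≈ -38.8 km, y ≈ 121.0 km

Distance from S−P lag: d = Δt · v_P v_S / (v_P − v_S) = Δt · (6.87·3.54)/(6.87−3.54) ≈ 7.3032·Δt.
So d_K = 52.99, d_L = 203.00, d_M = 171.74 km.
Circle about each station: (x − 6.5)² + (y − 148.5)² = 52.99²; (x − 47.6)² + (y + 62.7)² = 203.00²; (x + 108.2)² + (y + 36.1)² = 171.74².
Subtracting pairs of circle equations eliminates x²+y² and gives linear equations (the radical axes):
82.2 x − 422.4 y = -54298.51
-229.4 x − 369.2 y = -35770.74
Solving the 2×2 system: x ≈ -38.8, y ≈ 121.0 km.
Check against K (with the unrounded x, y): √((x − 6.5)²+(y − 148.5)²) = 53.00 ≈ 52.99 km. ✓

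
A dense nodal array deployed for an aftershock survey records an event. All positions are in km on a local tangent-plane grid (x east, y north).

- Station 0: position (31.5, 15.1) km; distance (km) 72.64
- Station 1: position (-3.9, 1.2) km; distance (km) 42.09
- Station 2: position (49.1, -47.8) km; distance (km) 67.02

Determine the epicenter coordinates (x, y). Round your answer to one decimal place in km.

Circle about each station: (x − 31.5)² + (y − 15.1)² = 72.64²; (x + 3.9)² + (y − 1.2)² = 42.09²; (x − 49.1)² + (y + 47.8)² = 67.02².
Subtracting pairs of circle equations eliminates x²+y² and gives linear equations (the radical axes):
-70.8 x − 27.8 y = 2301.39
35.2 x − 125.8 y = 4260.28
Solving the 2×2 system: x ≈ -17.3, y ≈ -38.7 km.
Check against Station 0 (with the unrounded x, y): √((x − 31.5)²+(y − 15.1)²) = 72.65 ≈ 72.64 km. ✓

x ≈ -17.3 km, y ≈ -38.7 km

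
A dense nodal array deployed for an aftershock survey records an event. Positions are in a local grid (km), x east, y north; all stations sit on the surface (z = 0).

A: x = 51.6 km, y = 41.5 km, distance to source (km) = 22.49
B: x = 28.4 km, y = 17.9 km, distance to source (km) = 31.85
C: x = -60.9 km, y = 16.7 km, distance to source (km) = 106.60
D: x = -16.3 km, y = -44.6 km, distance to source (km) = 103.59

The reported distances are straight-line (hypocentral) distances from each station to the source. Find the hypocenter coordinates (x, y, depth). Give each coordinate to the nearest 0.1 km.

(41.4, 39.1, 19.9)

Each station gives a sphere (x−x_i)² + (y−y_i)² + z² = d_i² (stations at z=0).
Subtracting the A sphere from B and C: z² cancels, leaving linear equations in x and y:
-46.4 x − 47.2 y = -3766.46
-225.0 x − 49.6 y = -11254.87
Solving: x ≈ 41.403, y ≈ 39.097 km (keep extra digits for the depth step; rounded: 41.4, 39.1).
Then from the A sphere: z² = 22.49² − (x − 51.6)² − (y − 41.5)² with x = 41.403, y = 39.097, so z ≈ 19.901 ≈ 19.9 km.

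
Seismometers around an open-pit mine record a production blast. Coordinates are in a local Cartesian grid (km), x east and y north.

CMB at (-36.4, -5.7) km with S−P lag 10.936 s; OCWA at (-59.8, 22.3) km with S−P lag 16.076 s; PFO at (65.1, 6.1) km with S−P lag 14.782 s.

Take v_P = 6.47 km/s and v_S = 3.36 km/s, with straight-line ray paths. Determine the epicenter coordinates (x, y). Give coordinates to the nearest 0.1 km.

x ≈ -0.9 km, y ≈ -73.4 km

Distance from S−P lag: d = Δt · v_P v_S / (v_P − v_S) = Δt · (6.47·3.36)/(6.47−3.36) ≈ 6.9901·Δt.
So d_CMB = 76.44, d_OCWA = 112.37, d_PFO = 103.33 km.
Circle about each station: (x + 36.4)² + (y + 5.7)² = 76.44²; (x + 59.8)² + (y − 22.3)² = 112.37²; (x − 65.1)² + (y − 6.1)² = 103.33².
Subtracting pairs of circle equations eliminates x²+y² and gives linear equations (the radical axes):
-46.8 x + 56.0 y = -4068.06
203.0 x + 23.6 y = -1916.25
Solving the 2×2 system: x ≈ -0.9, y ≈ -73.4 km.
Check against CMB (with the unrounded x, y): √((x + 36.4)²+(y + 5.7)²) = 76.44 ≈ 76.44 km. ✓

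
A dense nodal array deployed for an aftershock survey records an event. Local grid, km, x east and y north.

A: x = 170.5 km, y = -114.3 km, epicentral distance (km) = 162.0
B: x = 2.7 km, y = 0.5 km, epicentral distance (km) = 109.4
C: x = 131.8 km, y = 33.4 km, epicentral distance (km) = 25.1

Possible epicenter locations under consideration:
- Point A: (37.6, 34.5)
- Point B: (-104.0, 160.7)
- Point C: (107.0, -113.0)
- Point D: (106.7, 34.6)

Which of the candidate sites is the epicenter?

Point D

For each candidate, compare |candidate − station| to the reported distance:
Point A: residuals A 37.5, B 60.7, C 69.1 → max 69.1 km
Point B: residuals A 226.6, B 83.1, C 242.9 → max 242.9 km
Point C: residuals A 98.5, B 44.7, C 123.4 → max 123.4 km
Point D: residuals A 0.0, B 0.0, C 0.0 → max 0.0 km
Only Point D has all residuals ≈ 0.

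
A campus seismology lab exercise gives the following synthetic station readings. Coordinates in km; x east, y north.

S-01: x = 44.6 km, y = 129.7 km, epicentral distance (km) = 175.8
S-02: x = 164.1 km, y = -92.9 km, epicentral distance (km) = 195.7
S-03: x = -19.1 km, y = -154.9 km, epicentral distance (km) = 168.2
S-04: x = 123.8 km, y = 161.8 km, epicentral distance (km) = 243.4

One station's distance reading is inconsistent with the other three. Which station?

S-03

Solve using three stations at a time. Using S-01, S-02, S-04 (subtract circle equations pairwise → linear system) gives (x, y) ≈ (-22.3, -33.0).
Distances from that point to each station vs reported:
  S-01: calculated 175.9 vs reported 175.8 → residual 0.1 km
  S-02: calculated 195.8 vs reported 195.7 → residual 0.1 km
  S-03: calculated 122.0 vs reported 168.2 → residual 46.2 km
  S-04: calculated 243.5 vs reported 243.4 → residual 0.1 km
S-01, S-02, S-04 are mutually consistent (residuals ≈ 0); S-03 is off by 46.2 km.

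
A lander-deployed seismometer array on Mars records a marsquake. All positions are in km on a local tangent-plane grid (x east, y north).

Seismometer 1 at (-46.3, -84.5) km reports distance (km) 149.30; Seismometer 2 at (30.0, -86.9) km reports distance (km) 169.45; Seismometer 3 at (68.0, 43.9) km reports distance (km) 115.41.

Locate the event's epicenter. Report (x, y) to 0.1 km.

-45.5 km east, 64.8 km north

Circle about each station: (x + 46.3)² + (y + 84.5)² = 149.30²; (x − 30.0)² + (y + 86.9)² = 169.45²; (x − 68.0)² + (y − 43.9)² = 115.41².
Subtracting the Seismometer 1 equation from the Seismometer 2 and Seismometer 3 equations removes the quadratic terms:
152.6 x − 4.8 y = -7255.14
228.6 x + 256.8 y = 6238.29
Solving the 2×2 system: x ≈ -45.5, y ≈ 64.8 km.
Check against Seismometer 1 (with the unrounded x, y): √((x + 46.3)²+(y + 84.5)²) = 149.30 ≈ 149.30 km. ✓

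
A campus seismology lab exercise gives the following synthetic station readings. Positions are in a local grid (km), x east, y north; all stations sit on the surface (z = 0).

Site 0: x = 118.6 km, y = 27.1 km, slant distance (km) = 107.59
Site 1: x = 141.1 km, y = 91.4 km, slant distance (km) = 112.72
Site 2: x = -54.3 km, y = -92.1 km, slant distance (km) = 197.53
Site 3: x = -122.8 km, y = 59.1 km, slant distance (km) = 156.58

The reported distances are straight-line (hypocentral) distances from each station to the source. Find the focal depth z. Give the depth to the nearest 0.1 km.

Each station gives a sphere (x−x_i)² + (y−y_i)² + z² = d_i² (stations at z=0).
Subtracting the Site 0 sphere from Site 1 and Site 2: z² cancels, leaving linear equations in x and y:
45.0 x + 128.6 y = 12332.61
-345.8 x − 238.4 y = -30811.96
Solving: x ≈ 30.298, y ≈ 85.297 km (keep extra digits for the depth step; rounded: 30.3, 85.3).
Then from the Site 0 sphere: z² = 107.59² − (x − 118.6)² − (y − 27.1)² with x = 30.298, y = 85.297, so z ≈ 19.786 ≈ 19.8 km.

19.8 km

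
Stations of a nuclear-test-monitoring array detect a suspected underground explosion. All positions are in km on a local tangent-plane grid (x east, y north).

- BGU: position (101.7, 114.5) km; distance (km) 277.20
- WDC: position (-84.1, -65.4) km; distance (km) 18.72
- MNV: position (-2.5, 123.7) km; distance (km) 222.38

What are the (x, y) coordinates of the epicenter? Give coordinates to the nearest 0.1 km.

-99.1 km east, -76.6 km north

Circle about each station: (x − 101.7)² + (y − 114.5)² = 277.20²; (x + 84.1)² + (y + 65.4)² = 18.72²; (x + 2.5)² + (y − 123.7)² = 222.38².
Subtracting pairs of circle equations eliminates x²+y² and gives linear equations (the radical axes):
-371.6 x − 359.8 y = 64386.23
-208.4 x + 18.4 y = 19241.78
Solving the 2×2 system: x ≈ -99.1, y ≈ -76.6 km.
Check against BGU (with the unrounded x, y): √((x − 101.7)²+(y − 114.5)²) = 277.20 ≈ 277.20 km. ✓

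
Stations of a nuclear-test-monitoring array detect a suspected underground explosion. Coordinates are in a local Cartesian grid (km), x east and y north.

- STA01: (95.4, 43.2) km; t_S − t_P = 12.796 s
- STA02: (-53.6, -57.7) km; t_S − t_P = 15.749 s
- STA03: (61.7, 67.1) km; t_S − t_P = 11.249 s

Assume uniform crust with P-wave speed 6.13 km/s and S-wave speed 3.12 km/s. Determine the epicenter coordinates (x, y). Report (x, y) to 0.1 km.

22.4 km east, 7.4 km north

Distance from S−P lag: d = Δt · v_P v_S / (v_P − v_S) = Δt · (6.13·3.12)/(6.13−3.12) ≈ 6.3540·Δt.
So d_STA01 = 81.31, d_STA02 = 100.07, d_STA03 = 71.48 km.
Circle about each station: (x − 95.4)² + (y − 43.2)² = 81.31²; (x + 53.6)² + (y + 57.7)² = 100.07²; (x − 61.7)² + (y − 67.1)² = 71.48².
Subtracting the STA01 equation from the STA02 and STA03 equations removes the quadratic terms:
-298.0 x − 201.8 y = -8167.84
-67.4 x + 47.8 y = -1156.17
Solving the 2×2 system: x ≈ 22.4, y ≈ 7.4 km.
Check against STA01 (with the unrounded x, y): √((x − 95.4)²+(y − 43.2)²) = 81.31 ≈ 81.31 km. ✓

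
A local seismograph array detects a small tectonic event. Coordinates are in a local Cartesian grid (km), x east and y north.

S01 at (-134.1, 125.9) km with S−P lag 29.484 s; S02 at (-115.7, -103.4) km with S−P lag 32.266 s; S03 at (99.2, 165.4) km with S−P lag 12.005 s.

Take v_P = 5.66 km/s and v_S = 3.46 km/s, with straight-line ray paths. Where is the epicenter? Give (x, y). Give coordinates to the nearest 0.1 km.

x ≈ 120.1 km, y ≈ 60.6 km

Distance from S−P lag: d = Δt · v_P v_S / (v_P − v_S) = Δt · (5.66·3.46)/(5.66−3.46) ≈ 8.9016·Δt.
So d_S01 = 262.46, d_S02 = 287.22, d_S03 = 106.86 km.
Circle about each station: (x + 134.1)² + (y − 125.9)² = 262.46²; (x + 115.7)² + (y + 103.4)² = 287.22²; (x − 99.2)² + (y − 165.4)² = 106.86².
Subtracting pairs of circle equations eliminates x²+y² and gives linear equations (the radical axes):
36.8 x − 458.6 y = -23365.65
466.6 x + 79.0 y = 60830.37
Solving the 2×2 system: x ≈ 120.1, y ≈ 60.6 km.
Check against S01 (with the unrounded x, y): √((x + 134.1)²+(y − 125.9)²) = 262.47 ≈ 262.46 km. ✓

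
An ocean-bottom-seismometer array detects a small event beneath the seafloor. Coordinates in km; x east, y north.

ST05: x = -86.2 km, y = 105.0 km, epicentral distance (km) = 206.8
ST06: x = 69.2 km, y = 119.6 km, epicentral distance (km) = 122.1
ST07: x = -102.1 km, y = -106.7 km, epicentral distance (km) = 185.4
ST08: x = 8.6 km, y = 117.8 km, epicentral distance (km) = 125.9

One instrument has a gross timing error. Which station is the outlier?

Solve using three stations at a time. Using ST06, ST07, ST08 (subtract circle equations pairwise → linear system) gives (x, y) ≈ (50.2, -1.0).
Distances from that point to each station vs reported:
  ST05: calculated 172.8 vs reported 206.8 → residual 34.0 km
  ST06: calculated 122.1 vs reported 122.1 → residual 0.0 km
  ST07: calculated 185.4 vs reported 185.4 → residual 0.0 km
  ST08: calculated 125.9 vs reported 125.9 → residual 0.0 km
ST06, ST07, ST08 are mutually consistent (residuals ≈ 0); ST05 is off by 34.0 km.

ST05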